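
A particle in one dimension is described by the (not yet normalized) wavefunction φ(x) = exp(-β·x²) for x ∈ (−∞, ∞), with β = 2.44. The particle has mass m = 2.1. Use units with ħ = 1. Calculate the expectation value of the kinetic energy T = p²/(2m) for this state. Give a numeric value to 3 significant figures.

T = −(ħ²/2m) d²/dx², so ⟨T⟩ = −(ħ²/2m) ∫ φ*·φ'' dx / ∫|φ|² dx; with m = 2.1.
Gaussian moments: ∫x^(2j)·e^(−2βx²) dx = (2j−1)!!/(4β)^j · √(π/(2β)), odd powers integrate to 0; here √(π/(2β)) = 0.80235. Derivatives: d/dx e^(−βx²) = −2βx·e^(−βx²), d²/dx² e^(−βx²) = (4β²x² − 2β)·e^(−βx²).
State is unnormalized: ∫|φ|² dx = 0.80235, and ∫φ*·(−ħ²/2m · φ'') dx = 0.46613, so ⟨T⟩ = 0.46613 / 0.80235.
⟨T⟩ = 0.58095.

0.581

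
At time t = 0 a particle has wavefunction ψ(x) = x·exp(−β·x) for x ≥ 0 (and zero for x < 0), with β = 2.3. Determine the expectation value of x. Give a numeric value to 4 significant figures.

0.6522

⟨x⟩ = ∫ x·|ψ|² dx / ∫|ψ|² dx (integrals over the domain).
Every integrand reduces to terms xʲ·e^(−2βx) on [0, ∞); use ∫₀^∞ xʲ·e^(−2βx) dx = j!/(2β)^(j+1).
State is unnormalized: ∫|ψ|² dx = 0.020547, and ∫ψ*·x·ψ dx = 0.013400, so ⟨x⟩ = 0.013400 / 0.020547.
⟨x⟩ = 0.65217.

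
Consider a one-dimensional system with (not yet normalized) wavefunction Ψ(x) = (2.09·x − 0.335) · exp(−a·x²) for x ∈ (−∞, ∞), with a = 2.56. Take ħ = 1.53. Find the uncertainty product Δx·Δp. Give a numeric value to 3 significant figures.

Δx = √(⟨x²⟩−⟨x⟩²), Δp = √(⟨p²⟩−⟨p⟩²).
Expand each integrand as polynomial × e^(−2ax²) and use ∫x^(2j)·e^(−2ax²) dx = (2j−1)!!/(4a)^j · √(π/(2a)), odd powers → 0; here √(π/(2a)) = 0.78332. Differentiate with the product rule, d/dx e^(−ax²) = −2ax·e^(−ax²).
Normalization: ∫|Ψ|² dx = 0.42205.
⟨x⟩ = -0.25380, ⟨x²⟩ = 0.25229 ⇒ Δx = 0.43344.
⟨p⟩ = 0.0000, ⟨p²⟩ = 15.482 ⇒ Δp = 3.9347.
Δx·Δp = 1.7055.

1.71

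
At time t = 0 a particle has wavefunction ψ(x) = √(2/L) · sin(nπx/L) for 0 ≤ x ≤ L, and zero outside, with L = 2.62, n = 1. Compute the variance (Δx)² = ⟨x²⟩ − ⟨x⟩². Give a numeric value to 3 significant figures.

0.224

Compute ⟨x⟩ and ⟨x²⟩ separately, then (Δx)² = ⟨x²⟩ − ⟨x⟩².
With sin²θ = (1 − cos2θ)/2 on 0 ≤ x ≤ L: ∫sin²(nπx/L) dx = L/2, ∫x·sin²(nπx/L) dx = L²/4, ∫x²·sin²(nπx/L) dx = L³·(1/6 − 1/(4n²π²)); higher powers xᵏ the same way, integrating xᵏ·cos(2nπx/L) by parts.
⟨x⟩ = 1.3100 and ⟨x²⟩ = 1.9404.
(Δx)² = 1.9404 − (1.3100)² = 0.22428.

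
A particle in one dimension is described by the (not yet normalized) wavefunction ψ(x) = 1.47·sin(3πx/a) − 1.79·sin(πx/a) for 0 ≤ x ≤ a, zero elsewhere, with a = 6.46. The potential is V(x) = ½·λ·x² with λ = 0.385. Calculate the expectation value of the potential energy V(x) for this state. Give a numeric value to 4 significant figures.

⟨V⟩ = ∫ V(x)·|ψ|² dx / ∫|ψ|² dx.
On 0 ≤ x ≤ a (j ≠ l): ∫sin²(jπx/a) dx = a/2, ∫sin(jπx/a)·sin(lπx/a) dx = 0; diagonal moments ∫x·sin²(jπx/a) dx = a²/4, ∫x²·sin²(jπx/a) dx = a³·(1/6 − 1/(4j²π²)); cross terms ∫x·sin(jπx/a)·sin(lπx/a) dx = 0 for j + l even and −4jla²/(π²(j² − l²)²) for j + l odd, ∫x²·sin(jπx/a)·sin(lπx/a) dx = (−1)^(j+l)·4jla³/(π²(j² − l²)²); higher powers the same way via product-to-sum and parts.
State is unnormalized: ∫|ψ|² dx = 17.329, and ∫ψ*·V(x)·ψ dx = 36.687, so ⟨V⟩ = 36.687 / 17.329.
⟨V⟩ = 2.1171.

2.117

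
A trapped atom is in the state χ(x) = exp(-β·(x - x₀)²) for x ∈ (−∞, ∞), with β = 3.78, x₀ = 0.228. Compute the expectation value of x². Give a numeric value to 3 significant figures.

0.118

⟨x²⟩ = ∫ x²·|χ|² dx / ∫|χ|² dx (integrals over the domain).
Gaussian moments (u = x − x₀): ∫u^(2j)·e^(−2βu²) du = (2j−1)!!/(4β)^j · √(π/(2β)), odd powers integrate to 0; here √(π/(2β)) = 0.64464.
State is unnormalized: ∫|χ|² dx = 0.64464, and ∫χ*·x²·χ dx = 0.076145, so ⟨x²⟩ = 0.076145 / 0.64464.
⟨x²⟩ = 0.11812.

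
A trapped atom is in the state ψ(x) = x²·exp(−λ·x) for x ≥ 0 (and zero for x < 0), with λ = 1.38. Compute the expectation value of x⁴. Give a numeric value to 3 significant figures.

⟨x⁴⟩ = ∫ x⁴·|ψ|² dx / ∫|ψ|² dx (integrals over the domain).
Every integrand reduces to terms xʲ·e^(−2λx) on [0, ∞); use ∫₀^∞ xʲ·e^(−2λx) dx = j!/(2λ)^(j+1).
State is unnormalized: ∫|ψ|² dx = 0.14985, and ∫ψ*·x⁴·ψ dx = 4.3385, so ⟨x⁴⟩ = 4.3385 / 0.14985.
⟨x⁴⟩ = 28.952.

29.0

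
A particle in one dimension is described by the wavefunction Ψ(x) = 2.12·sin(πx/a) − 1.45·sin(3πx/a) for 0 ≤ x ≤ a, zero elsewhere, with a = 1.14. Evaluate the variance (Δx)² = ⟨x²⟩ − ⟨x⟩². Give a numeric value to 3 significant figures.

Compute ⟨x⟩ and ⟨x²⟩ separately, then (Δx)² = ⟨x²⟩ − ⟨x⟩².
On 0 ≤ x ≤ a (j ≠ l): ∫sin²(jπx/a) dx = a/2, ∫sin(jπx/a)·sin(lπx/a) dx = 0; diagonal moments ∫x·sin²(jπx/a) dx = a²/4, ∫x²·sin²(jπx/a) dx = a³·(1/6 − 1/(4j²π²)); cross terms ∫x·sin(jπx/a)·sin(lπx/a) dx = 0 for j + l even and −4jla²/(π²(j² − l²)²) for j + l odd, ∫x²·sin(jπx/a)·sin(lπx/a) dx = (−1)^(j+l)·4jla³/(π²(j² − l²)²); higher powers the same way via product-to-sum and parts.
Normalization: ∫|Ψ|² dx = 3.7602.
⟨x⟩ = 0.57000 and ⟨x²⟩ = 0.33999.
(Δx)² = 0.33999 − (0.57000)² = 0.015095.

0.0151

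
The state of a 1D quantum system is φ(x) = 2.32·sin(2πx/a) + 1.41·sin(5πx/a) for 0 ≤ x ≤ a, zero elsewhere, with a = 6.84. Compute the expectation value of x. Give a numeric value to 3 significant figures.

⟨x⟩ = ∫ x·|φ|² dx / ∫|φ|² dx (integrals over the domain).
On 0 ≤ x ≤ a (j ≠ l): ∫sin²(jπx/a) dx = a/2, ∫sin(jπx/a)·sin(lπx/a) dx = 0; diagonal moments ∫x·sin²(jπx/a) dx = a²/4, ∫x²·sin²(jπx/a) dx = a³·(1/6 − 1/(4j²π²)); cross terms ∫x·sin(jπx/a)·sin(lπx/a) dx = 0 for j + l even and −4jla²/(π²(j² − l²)²) for j + l odd, ∫x²·sin(jπx/a)·sin(lπx/a) dx = (−1)^(j+l)·4jla³/(π²(j² − l²)²); higher powers the same way via product-to-sum and parts.
State is unnormalized: ∫|φ|² dx = 25.207, and ∫φ*·x·φ dx = 83.395, so ⟨x⟩ = 83.395 / 25.207.
⟨x⟩ = 3.3084.

3.31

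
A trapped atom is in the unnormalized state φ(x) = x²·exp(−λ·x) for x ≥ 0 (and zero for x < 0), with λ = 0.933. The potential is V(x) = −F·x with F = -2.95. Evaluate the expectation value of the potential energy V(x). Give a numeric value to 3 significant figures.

7.90

⟨V⟩ = ∫ V(x)·|φ|² dx / ∫|φ|² dx.
Every integrand reduces to terms xʲ·e^(−2λx) on [0, ∞); use ∫₀^∞ xʲ·e^(−2λx) dx = j!/(2λ)^(j+1).
State is unnormalized: ∫|φ|² dx = 1.0608, and ∫φ*·V(x)·φ dx = 8.3856, so ⟨V⟩ = 8.3856 / 1.0608.
⟨V⟩ = 7.9046.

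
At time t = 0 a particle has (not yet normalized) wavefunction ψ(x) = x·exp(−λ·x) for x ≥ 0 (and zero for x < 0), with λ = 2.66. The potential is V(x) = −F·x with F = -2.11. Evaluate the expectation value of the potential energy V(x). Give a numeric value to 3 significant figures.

1.19

⟨V⟩ = ∫ V(x)·|ψ|² dx / ∫|ψ|² dx.
Every integrand reduces to terms xʲ·e^(−2λx) on [0, ∞); use ∫₀^∞ xʲ·e^(−2λx) dx = j!/(2λ)^(j+1).
State is unnormalized: ∫|ψ|² dx = 0.013283, and ∫ψ*·V(x)·ψ dx = 0.015805, so ⟨V⟩ = 0.015805 / 0.013283.
⟨V⟩ = 1.1898.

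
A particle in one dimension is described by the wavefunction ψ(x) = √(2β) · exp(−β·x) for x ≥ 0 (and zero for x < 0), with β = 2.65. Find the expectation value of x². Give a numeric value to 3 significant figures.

⟨x²⟩ = ∫ x²·|ψ|² dx (integrals over the domain).
Every integrand reduces to terms xʲ·e^(−2βx) on [0, ∞); use ∫₀^∞ xʲ·e^(−2βx) dx = j!/(2β)^(j+1).
⟨x²⟩ = 0.071200.

0.0712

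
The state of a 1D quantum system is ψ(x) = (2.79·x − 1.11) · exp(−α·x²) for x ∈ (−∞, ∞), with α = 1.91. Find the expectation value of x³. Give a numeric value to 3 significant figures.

-0.141

⟨x³⟩ = ∫ x³·|ψ|² dx / ∫|ψ|² dx (integrals over the domain).
Expand each integrand as polynomial × e^(−2αx²) and use ∫x^(2j)·e^(−2αx²) dx = (2j−1)!!/(4α)^j · √(π/(2α)), odd powers → 0; here √(π/(2α)) = 0.90687.
State is unnormalized: ∫|ψ|² dx = 2.0413, and ∫ψ*·x³·ψ dx = -0.28869, so ⟨x³⟩ = -0.28869 / 2.0413.
⟨x³⟩ = -0.14142.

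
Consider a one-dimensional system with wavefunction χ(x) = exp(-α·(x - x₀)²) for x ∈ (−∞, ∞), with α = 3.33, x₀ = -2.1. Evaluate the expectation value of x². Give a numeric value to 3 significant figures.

4.49

⟨x²⟩ = ∫ x²·|χ|² dx / ∫|χ|² dx (integrals over the domain).
Gaussian moments (u = x − x₀): ∫u^(2j)·e^(−2αu²) du = (2j−1)!!/(4α)^j · √(π/(2α)), odd powers integrate to 0; here √(π/(2α)) = 0.68681.
State is unnormalized: ∫|χ|² dx = 0.68681, and ∫χ*·x²·χ dx = 3.0804, so ⟨x²⟩ = 3.0804 / 0.68681.
⟨x²⟩ = 4.4851.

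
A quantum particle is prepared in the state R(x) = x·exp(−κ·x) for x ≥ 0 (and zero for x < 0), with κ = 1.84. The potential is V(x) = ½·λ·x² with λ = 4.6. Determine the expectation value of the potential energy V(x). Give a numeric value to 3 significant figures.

⟨V⟩ = ∫ V(x)·|R|² dx / ∫|R|² dx.
Every integrand reduces to terms xʲ·e^(−2κx) on [0, ∞); use ∫₀^∞ xʲ·e^(−2κx) dx = j!/(2κ)^(j+1).
State is unnormalized: ∫|R|² dx = 0.040132, and ∫R*·V(x)·R dx = 0.081790, so ⟨V⟩ = 0.081790 / 0.040132.
⟨V⟩ = 2.0380.

2.04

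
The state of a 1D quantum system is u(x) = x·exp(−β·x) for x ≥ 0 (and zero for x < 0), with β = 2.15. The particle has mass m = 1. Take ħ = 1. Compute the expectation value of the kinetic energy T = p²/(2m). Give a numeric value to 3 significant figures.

2.31

T = −(ħ²/2m) d²/dx², so ⟨T⟩ = −(ħ²/2m) ∫ u*·u'' dx / ∫|u|² dx; with m = 1.
Differentiate x·exp(−β·x) with the product rule; every integrand then reduces to terms xʲ·e^(−2βx) on [0, ∞), with ∫₀^∞ xʲ·e^(−2βx) dx = j!/(2β)^(j+1).
State is unnormalized: ∫|u|² dx = 0.025155, and ∫u*·(−ħ²/2m · u'') dx = 0.058140, so ⟨T⟩ = 0.058140 / 0.025155.
⟨T⟩ = 2.3113.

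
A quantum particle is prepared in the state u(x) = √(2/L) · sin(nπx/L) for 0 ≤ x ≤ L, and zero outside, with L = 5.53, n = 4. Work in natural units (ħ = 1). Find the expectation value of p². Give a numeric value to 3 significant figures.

p² u = −ħ² d²u/dx²; ⟨p²⟩ = −ħ² ∫ u*·u'' dx.
d/dx sin(nπx/L) = (nπ/L)·cos(nπx/L) and d²/dx² sin(nπx/L) = −(nπ/L)²·sin(nπx/L); on 0 ≤ x ≤ L, ∫sin²(nπx/L) dx = L/2 and ∫sin(nπx/L)·cos(nπx/L) dx = 0.
⟨p²⟩ = 5.1638.

5.16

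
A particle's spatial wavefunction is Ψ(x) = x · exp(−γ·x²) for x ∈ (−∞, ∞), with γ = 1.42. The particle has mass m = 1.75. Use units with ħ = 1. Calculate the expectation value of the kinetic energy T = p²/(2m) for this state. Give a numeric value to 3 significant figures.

T = −(ħ²/2m) d²/dx², so ⟨T⟩ = −(ħ²/2m) ∫ Ψ*·Ψ'' dx / ∫|Ψ|² dx; with m = 1.75.
Expand each integrand as polynomial × e^(−2γx²) and use ∫x^(2j)·e^(−2γx²) dx = (2j−1)!!/(4γ)^j · √(π/(2γ)), odd powers → 0; here √(π/(2γ)) = 1.0518. Differentiate with the product rule, d/dx e^(−γx²) = −2γx·e^(−γx²).
State is unnormalized: ∫|Ψ|² dx = 0.18517, and ∫Ψ*·(−ħ²/2m · Ψ'') dx = 0.22538, so ⟨T⟩ = 0.22538 / 0.18517.
⟨T⟩ = 1.2171.

1.22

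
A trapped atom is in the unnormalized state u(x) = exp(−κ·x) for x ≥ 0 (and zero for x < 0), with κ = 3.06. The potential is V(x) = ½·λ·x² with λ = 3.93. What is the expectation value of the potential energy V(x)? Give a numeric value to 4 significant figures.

0.1049

⟨V⟩ = ∫ V(x)·|u|² dx / ∫|u|² dx.
Every integrand reduces to terms xʲ·e^(−2κx) on [0, ∞); use ∫₀^∞ xʲ·e^(−2κx) dx = j!/(2κ)^(j+1).
State is unnormalized: ∫|u|² dx = 0.16340, and ∫u*·V(x)·u dx = 0.017145, so ⟨V⟩ = 0.017145 / 0.16340.
⟨V⟩ = 0.10493.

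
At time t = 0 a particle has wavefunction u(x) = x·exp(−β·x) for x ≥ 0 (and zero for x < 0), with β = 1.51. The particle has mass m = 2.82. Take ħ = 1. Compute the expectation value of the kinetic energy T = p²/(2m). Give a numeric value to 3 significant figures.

T = −(ħ²/2m) d²/dx², so ⟨T⟩ = −(ħ²/2m) ∫ u*·u'' dx / ∫|u|² dx; with m = 2.82.
Differentiate x·exp(−β·x) with the product rule; every integrand then reduces to terms xʲ·e^(−2βx) on [0, ∞), with ∫₀^∞ xʲ·e^(−2βx) dx = j!/(2β)^(j+1).
State is unnormalized: ∫|u|² dx = 0.072612, and ∫u*·(−ħ²/2m · u'') dx = 0.029355, so ⟨T⟩ = 0.029355 / 0.072612.
⟨T⟩ = 0.40427.

0.404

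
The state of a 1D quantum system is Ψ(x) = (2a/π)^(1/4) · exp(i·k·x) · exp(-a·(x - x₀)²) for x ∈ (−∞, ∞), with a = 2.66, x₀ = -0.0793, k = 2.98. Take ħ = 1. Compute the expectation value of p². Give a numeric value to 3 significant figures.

p² Ψ = −ħ² d²Ψ/dx²; ⟨p²⟩ = −ħ² ∫ Ψ*·Ψ'' dx.
Gaussian moments (u = x − x₀): ∫u^(2j)·e^(−2au²) du = (2j−1)!!/(4a)^j · √(π/(2a)), odd powers integrate to 0; here √(π/(2a)) = 0.76846. Derivatives: Ψ′ = (ik − 2au)·Ψ, Ψ″ = ((ik − 2au)² − 2a)·Ψ; the odd-in-u pieces drop out.
⟨p²⟩ = 11.540.

11.5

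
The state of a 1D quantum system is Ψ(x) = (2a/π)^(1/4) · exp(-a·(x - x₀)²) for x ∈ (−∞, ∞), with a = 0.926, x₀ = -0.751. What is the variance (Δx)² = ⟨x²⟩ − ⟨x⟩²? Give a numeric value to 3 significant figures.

0.270

Compute ⟨x⟩ and ⟨x²⟩ separately, then (Δx)² = ⟨x²⟩ − ⟨x⟩².
Gaussian moments (u = x − x₀): ∫u^(2j)·e^(−2au²) du = (2j−1)!!/(4a)^j · √(π/(2a)), odd powers integrate to 0; here √(π/(2a)) = 1.3024.
⟨x⟩ = -0.75100 and ⟨x²⟩ = 0.83398.
(Δx)² = 0.83398 − (-0.75100)² = 0.26998.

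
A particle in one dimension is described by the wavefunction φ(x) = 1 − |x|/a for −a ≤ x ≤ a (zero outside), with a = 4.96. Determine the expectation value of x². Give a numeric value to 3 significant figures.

⟨x²⟩ = ∫ x²·|φ|² dx / ∫|φ|² dx (integrals over the domain).
φ is even, so ∫ over [−a, a] = 2∫₀ᵃ with φ = 1 − x/a there: ∫₀ᵃ (1 − x/a)² dx = a/3, ∫₀ᵃ x²(1 − x/a)² dx = a³/30, ∫₀ᵃ x⁴(1 − x/a)² dx = a⁵/105.
State is unnormalized: ∫|φ|² dx = 3.3067, and ∫φ*·x²·φ dx = 8.1349, so ⟨x²⟩ = 8.1349 / 3.3067.
⟨x²⟩ = 2.4602.

2.46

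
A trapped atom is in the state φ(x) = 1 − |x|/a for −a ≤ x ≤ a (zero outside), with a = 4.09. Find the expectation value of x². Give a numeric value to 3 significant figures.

1.67

⟨x²⟩ = ∫ x²·|φ|² dx / ∫|φ|² dx (integrals over the domain).
φ is even, so ∫ over [−a, a] = 2∫₀ᵃ with φ = 1 − x/a there: ∫₀ᵃ (1 − x/a)² dx = a/3, ∫₀ᵃ x²(1 − x/a)² dx = a³/30, ∫₀ᵃ x⁴(1 − x/a)² dx = a⁵/105.
State is unnormalized: ∫|φ|² dx = 2.7267, and ∫φ*·x²·φ dx = 4.5612, so ⟨x²⟩ = 4.5612 / 2.7267.
⟨x²⟩ = 1.6728.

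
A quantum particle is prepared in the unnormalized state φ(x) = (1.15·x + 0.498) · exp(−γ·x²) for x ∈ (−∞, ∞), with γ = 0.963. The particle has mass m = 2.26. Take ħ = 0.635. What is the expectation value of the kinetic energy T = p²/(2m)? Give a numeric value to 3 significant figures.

0.186

T = −(ħ²/2m) d²/dx², so ⟨T⟩ = −(ħ²/2m) ∫ φ*·φ'' dx / ∫|φ|² dx; with m = 2.26.
Expand each integrand as polynomial × e^(−2γx²) and use ∫x^(2j)·e^(−2γx²) dx = (2j−1)!!/(4γ)^j · √(π/(2γ)), odd powers → 0; here √(π/(2γ)) = 1.2772. Differentiate with the product rule, d/dx e^(−γx²) = −2γx·e^(−γx²).
State is unnormalized: ∫|φ|² dx = 0.75523, and ∫φ*·(−ħ²/2m · φ'') dx = 0.14022, so ⟨T⟩ = 0.14022 / 0.75523.
⟨T⟩ = 0.18567.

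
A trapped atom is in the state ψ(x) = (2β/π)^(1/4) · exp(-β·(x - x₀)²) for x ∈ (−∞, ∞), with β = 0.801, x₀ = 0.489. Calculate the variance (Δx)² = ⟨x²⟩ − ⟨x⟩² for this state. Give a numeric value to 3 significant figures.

0.312

Compute ⟨x⟩ and ⟨x²⟩ separately, then (Δx)² = ⟨x²⟩ − ⟨x⟩².
Gaussian moments (u = x − x₀): ∫u^(2j)·e^(−2βu²) du = (2j−1)!!/(4β)^j · √(π/(2β)), odd powers integrate to 0; here √(π/(2β)) = 1.4004.
⟨x⟩ = 0.48900 and ⟨x²⟩ = 0.55123.
(Δx)² = 0.55123 − (0.48900)² = 0.31211.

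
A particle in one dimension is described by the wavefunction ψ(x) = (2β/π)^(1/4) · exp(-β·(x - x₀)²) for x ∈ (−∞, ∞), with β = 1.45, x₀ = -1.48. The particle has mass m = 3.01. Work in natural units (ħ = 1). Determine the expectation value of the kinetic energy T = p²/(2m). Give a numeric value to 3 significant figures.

T = −(ħ²/2m) d²/dx², so ⟨T⟩ = −(ħ²/2m) ∫ ψ*·ψ'' dx; with m = 3.01.
Gaussian moments (u = x − x₀): ∫u^(2j)·e^(−2βu²) du = (2j−1)!!/(4β)^j · √(π/(2β)), odd powers integrate to 0; here √(π/(2β)) = 1.0408. Derivatives: d/dx e^(−βu²) = −2βu·e^(−βu²), d²/dx² e^(−βu²) = (4β²u² − 2β)·e^(−βu²).
⟨T⟩ = 0.24086.

0.241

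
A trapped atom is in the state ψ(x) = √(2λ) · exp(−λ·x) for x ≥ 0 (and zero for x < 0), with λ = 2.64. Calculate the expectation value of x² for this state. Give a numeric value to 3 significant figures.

⟨x²⟩ = ∫ x²·|ψ|² dx (integrals over the domain).
Every integrand reduces to terms xʲ·e^(−2λx) on [0, ∞); use ∫₀^∞ xʲ·e^(−2λx) dx = j!/(2λ)^(j+1).
⟨x²⟩ = 0.071740.

0.0717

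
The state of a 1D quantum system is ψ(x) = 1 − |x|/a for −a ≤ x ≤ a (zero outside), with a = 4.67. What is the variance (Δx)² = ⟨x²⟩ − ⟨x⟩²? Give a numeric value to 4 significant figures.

Compute ⟨x⟩ and ⟨x²⟩ separately, then (Δx)² = ⟨x²⟩ − ⟨x⟩².
ψ is even, so ∫ over [−a, a] = 2∫₀ᵃ with ψ = 1 − x/a there: ∫₀ᵃ (1 − x/a)² dx = a/3, ∫₀ᵃ x²(1 − x/a)² dx = a³/30, ∫₀ᵃ x⁴(1 − x/a)² dx = a⁵/105.
Normalization: ∫|ψ|² dx = 3.1133.
⟨x⟩ = 0.0000 and ⟨x²⟩ = 2.1809.
(Δx)² = 2.1809 − (0.0000)² = 2.1809.

2.181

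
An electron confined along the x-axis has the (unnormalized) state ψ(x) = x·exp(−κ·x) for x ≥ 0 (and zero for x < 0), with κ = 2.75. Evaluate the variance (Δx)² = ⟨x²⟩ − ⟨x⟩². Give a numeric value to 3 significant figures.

0.0992

Compute ⟨x⟩ and ⟨x²⟩ separately, then (Δx)² = ⟨x²⟩ − ⟨x⟩².
Every integrand reduces to terms xʲ·e^(−2κx) on [0, ∞); use ∫₀^∞ xʲ·e^(−2κx) dx = j!/(2κ)^(j+1).
Normalization: ∫|ψ|² dx = 0.012021.
⟨x⟩ = 0.54545 and ⟨x²⟩ = 0.39669.
(Δx)² = 0.39669 − (0.54545)² = 0.099174.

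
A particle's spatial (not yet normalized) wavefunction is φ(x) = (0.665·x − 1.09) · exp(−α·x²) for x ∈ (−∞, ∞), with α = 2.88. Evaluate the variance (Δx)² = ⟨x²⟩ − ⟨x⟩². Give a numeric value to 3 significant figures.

Compute ⟨x⟩ and ⟨x²⟩ separately, then (Δx)² = ⟨x²⟩ − ⟨x⟩².
Expand each integrand as polynomial × e^(−2αx²) and use ∫x^(2j)·e^(−2αx²) dx = (2j−1)!!/(4α)^j · √(π/(2α)), odd powers → 0; here √(π/(2α)) = 0.73852.
Normalization: ∫|φ|² dx = 0.90579.
⟨x⟩ = -0.10260 and ⟨x²⟩ = 0.092239.
(Δx)² = 0.092239 − (-0.10260)² = 0.081712.

0.0817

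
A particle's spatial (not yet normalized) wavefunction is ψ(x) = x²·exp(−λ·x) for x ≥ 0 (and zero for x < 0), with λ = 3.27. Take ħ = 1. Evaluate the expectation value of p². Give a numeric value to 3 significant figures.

3.56

p² ψ = −ħ² d²ψ/dx²; ⟨p²⟩ = −ħ² ∫ ψ*·ψ'' dx / ∫|ψ|² dx.
Differentiate x²·exp(−λ·x) with the product rule; every integrand then reduces to terms xʲ·e^(−2λx) on [0, ∞), with ∫₀^∞ xʲ·e^(−2λx) dx = j!/(2λ)^(j+1).
State is unnormalized: ∫|ψ|² dx = 0.0020060, and ∫ψ*·(−ħ² ψ'') dx = 0.0071498, so ⟨p²⟩ = 0.0071498 / 0.0020060.
⟨p²⟩ = 3.5643.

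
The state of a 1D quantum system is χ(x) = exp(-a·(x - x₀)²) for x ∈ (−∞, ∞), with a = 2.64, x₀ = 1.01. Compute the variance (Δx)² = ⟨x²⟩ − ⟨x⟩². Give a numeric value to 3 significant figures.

Compute ⟨x⟩ and ⟨x²⟩ separately, then (Δx)² = ⟨x²⟩ − ⟨x⟩².
Gaussian moments (u = x − x₀): ∫u^(2j)·e^(−2au²) du = (2j−1)!!/(4a)^j · √(π/(2a)), odd powers integrate to 0; here √(π/(2a)) = 0.77136.
Normalization: ∫|χ|² dx = 0.77136.
⟨x⟩ = 1.0100 and ⟨x²⟩ = 1.1148.
(Δx)² = 1.1148 − (1.0100)² = 0.094697.

0.0947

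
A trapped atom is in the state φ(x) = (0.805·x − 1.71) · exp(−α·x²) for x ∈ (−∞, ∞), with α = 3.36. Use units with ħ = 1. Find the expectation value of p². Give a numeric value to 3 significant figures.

3.47

p² φ = −ħ² d²φ/dx²; ⟨p²⟩ = −ħ² ∫ φ*·φ'' dx / ∫|φ|² dx.
Expand each integrand as polynomial × e^(−2αx²) and use ∫x^(2j)·e^(−2αx²) dx = (2j−1)!!/(4α)^j · √(π/(2α)), odd powers → 0; here √(π/(2α)) = 0.68374. Differentiate with the product rule, d/dx e^(−αx²) = −2αx·e^(−αx²).
State is unnormalized: ∫|φ|² dx = 2.0323, and ∫φ*·(−ħ² φ'') dx = 7.0500, so ⟨p²⟩ = 7.0500 / 2.0323.
⟨p²⟩ = 3.4690.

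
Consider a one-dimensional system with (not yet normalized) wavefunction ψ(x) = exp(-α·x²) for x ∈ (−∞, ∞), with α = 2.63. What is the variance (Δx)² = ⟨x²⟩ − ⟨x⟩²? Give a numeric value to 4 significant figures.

0.09506

Compute ⟨x⟩ and ⟨x²⟩ separately, then (Δx)² = ⟨x²⟩ − ⟨x⟩².
Gaussian moments: ∫x^(2j)·e^(−2αx²) dx = (2j−1)!!/(4α)^j · √(π/(2α)), odd powers integrate to 0; here √(π/(2α)) = 0.77283.
Normalization: ∫|ψ|² dx = 0.77283.
⟨x⟩ = 0.0000 and ⟨x²⟩ = 0.095057.
(Δx)² = 0.095057 − (0.0000)² = 0.095057.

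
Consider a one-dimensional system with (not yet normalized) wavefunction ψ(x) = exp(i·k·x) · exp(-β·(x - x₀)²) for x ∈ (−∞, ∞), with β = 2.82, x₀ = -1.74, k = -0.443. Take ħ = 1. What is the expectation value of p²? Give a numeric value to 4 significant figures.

3.016

p² ψ = −ħ² d²ψ/dx²; ⟨p²⟩ = −ħ² ∫ ψ*·ψ'' dx / ∫|ψ|² dx.
Gaussian moments (u = x − x₀): ∫u^(2j)·e^(−2βu²) du = (2j−1)!!/(4β)^j · √(π/(2β)), odd powers integrate to 0; here √(π/(2β)) = 0.74634. Derivatives: ψ′ = (ik − 2βu)·ψ, ψ″ = ((ik − 2βu)² − 2β)·ψ; the odd-in-u pieces drop out.
State is unnormalized: ∫|ψ|² dx = 0.74634, and ∫ψ*·(−ħ² ψ'') dx = 2.2511, so ⟨p²⟩ = 2.2511 / 0.74634.
⟨p²⟩ = 3.0162.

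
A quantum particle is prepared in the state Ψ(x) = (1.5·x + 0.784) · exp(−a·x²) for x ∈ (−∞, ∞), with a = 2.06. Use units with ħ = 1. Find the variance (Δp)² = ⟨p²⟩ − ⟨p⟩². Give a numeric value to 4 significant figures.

Compute ⟨p⟩ and ⟨p²⟩ separately; (Δp)² = ⟨p²⟩ − ⟨p⟩².
Expand each integrand as polynomial × e^(−2ax²) and use ∫x^(2j)·e^(−2ax²) dx = (2j−1)!!/(4a)^j · √(π/(2a)), odd powers → 0; here √(π/(2a)) = 0.87323. Differentiate with the product rule, d/dx e^(−ax²) = −2ax·e^(−ax²).
Normalization: ∫|Ψ|² dx = 0.77517.
⟨p⟩ = 0.0000 and ⟨p²⟩ = 3.3273.
(Δp)² = 3.3273 − (0.0000)² = 3.3273.

3.327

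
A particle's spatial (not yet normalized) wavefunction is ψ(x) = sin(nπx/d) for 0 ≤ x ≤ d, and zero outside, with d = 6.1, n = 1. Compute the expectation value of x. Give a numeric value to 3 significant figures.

⟨x⟩ = ∫ x·|ψ|² dx / ∫|ψ|² dx (integrals over the domain).
With sin²θ = (1 − cos2θ)/2 on 0 ≤ x ≤ d: ∫sin²(nπx/d) dx = d/2, ∫x·sin²(nπx/d) dx = d²/4, ∫x²·sin²(nπx/d) dx = d³·(1/6 − 1/(4n²π²)); higher powers xᵏ the same way, integrating xᵏ·cos(2nπx/d) by parts.
State is unnormalized: ∫|ψ|² dx = 3.0500, and ∫ψ*·x·ψ dx = 9.3025, so ⟨x⟩ = 9.3025 / 3.0500.
⟨x⟩ = 3.0500.

3.05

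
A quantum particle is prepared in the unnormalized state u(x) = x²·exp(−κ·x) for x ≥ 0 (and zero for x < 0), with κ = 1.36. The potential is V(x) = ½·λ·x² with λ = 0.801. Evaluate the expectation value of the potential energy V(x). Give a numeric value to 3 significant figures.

⟨V⟩ = ∫ V(x)·|u|² dx / ∫|u|² dx.
Every integrand reduces to terms xʲ·e^(−2κx) on [0, ∞); use ∫₀^∞ xʲ·e^(−2κx) dx = j!/(2κ)^(j+1).
State is unnormalized: ∫|u|² dx = 0.16120, and ∫u*·V(x)·u dx = 0.26179, so ⟨V⟩ = 0.26179 / 0.16120.
⟨V⟩ = 1.6240.

1.62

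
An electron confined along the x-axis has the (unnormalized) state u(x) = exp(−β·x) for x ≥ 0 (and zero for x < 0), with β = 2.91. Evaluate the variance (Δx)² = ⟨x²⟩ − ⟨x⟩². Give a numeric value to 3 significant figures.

0.0295

Compute ⟨x⟩ and ⟨x²⟩ separately, then (Δx)² = ⟨x²⟩ − ⟨x⟩².
Every integrand reduces to terms xʲ·e^(−2βx) on [0, ∞); use ∫₀^∞ xʲ·e^(−2βx) dx = j!/(2β)^(j+1).
Normalization: ∫|u|² dx = 0.17182.
⟨x⟩ = 0.17182 and ⟨x²⟩ = 0.059045.
(Δx)² = 0.059045 − (0.17182)² = 0.029523.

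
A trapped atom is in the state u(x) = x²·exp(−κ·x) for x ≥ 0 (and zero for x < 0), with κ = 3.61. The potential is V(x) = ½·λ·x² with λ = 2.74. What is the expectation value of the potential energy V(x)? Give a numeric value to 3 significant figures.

⟨V⟩ = ∫ V(x)·|u|² dx / ∫|u|² dx.
Every integrand reduces to terms xʲ·e^(−2κx) on [0, ∞); use ∫₀^∞ xʲ·e^(−2κx) dx = j!/(2κ)^(j+1).
State is unnormalized: ∫|u|² dx = 0.0012233, and ∫u*·V(x)·u dx = 0.00096448, so ⟨V⟩ = 0.00096448 / 0.0012233.
⟨V⟩ = 0.78844.

0.788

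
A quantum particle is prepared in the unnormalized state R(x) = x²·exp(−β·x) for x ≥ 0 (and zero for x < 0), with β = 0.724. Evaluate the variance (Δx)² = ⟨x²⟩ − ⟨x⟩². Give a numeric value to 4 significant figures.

Compute ⟨x⟩ and ⟨x²⟩ separately, then (Δx)² = ⟨x²⟩ − ⟨x⟩².
Every integrand reduces to terms xʲ·e^(−2βx) on [0, ∞); use ∫₀^∞ xʲ·e^(−2βx) dx = j!/(2β)^(j+1).
Normalization: ∫|R|² dx = 3.7702.
⟨x⟩ = 3.4530 and ⟨x²⟩ = 14.308.
(Δx)² = 14.308 − (3.4530)² = 2.3847.

2.385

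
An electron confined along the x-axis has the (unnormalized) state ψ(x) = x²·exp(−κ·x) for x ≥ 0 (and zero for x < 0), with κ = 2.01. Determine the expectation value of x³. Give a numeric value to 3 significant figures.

⟨x³⟩ = ∫ x³·|ψ|² dx / ∫|ψ|² dx (integrals over the domain).
Every integrand reduces to terms xʲ·e^(−2κx) on [0, ∞); use ∫₀^∞ xʲ·e^(−2κx) dx = j!/(2κ)^(j+1).
State is unnormalized: ∫|ψ|² dx = 0.022860, and ∫ψ*·x³·ψ dx = 0.073896, so ⟨x³⟩ = 0.073896 / 0.022860.
⟨x³⟩ = 3.2325.

3.23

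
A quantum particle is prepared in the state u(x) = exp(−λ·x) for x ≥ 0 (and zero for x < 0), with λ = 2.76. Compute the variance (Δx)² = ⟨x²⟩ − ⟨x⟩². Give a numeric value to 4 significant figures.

0.03282

Compute ⟨x⟩ and ⟨x²⟩ separately, then (Δx)² = ⟨x²⟩ − ⟨x⟩².
Every integrand reduces to terms xʲ·e^(−2λx) on [0, ∞); use ∫₀^∞ xʲ·e^(−2λx) dx = j!/(2λ)^(j+1).
Normalization: ∫|u|² dx = 0.18116.
⟨x⟩ = 0.18116 and ⟨x²⟩ = 0.065637.
(Δx)² = 0.065637 − (0.18116)² = 0.032819.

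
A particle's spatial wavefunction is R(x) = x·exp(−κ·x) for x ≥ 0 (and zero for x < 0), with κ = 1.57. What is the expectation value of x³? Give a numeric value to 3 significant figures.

⟨x³⟩ = ∫ x³·|R|² dx / ∫|R|² dx (integrals over the domain).
Every integrand reduces to terms xʲ·e^(−2κx) on [0, ∞); use ∫₀^∞ xʲ·e^(−2κx) dx = j!/(2κ)^(j+1).
State is unnormalized: ∫|R|² dx = 0.064601, and ∫R*·x³·R dx = 0.12520, so ⟨x³⟩ = 0.12520 / 0.064601.
⟨x³⟩ = 1.9380.

1.94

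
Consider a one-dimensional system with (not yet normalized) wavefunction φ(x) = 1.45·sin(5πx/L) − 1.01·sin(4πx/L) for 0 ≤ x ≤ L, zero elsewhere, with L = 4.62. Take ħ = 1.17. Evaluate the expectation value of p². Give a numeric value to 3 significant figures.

p² φ = −ħ² d²φ/dx²; ⟨p²⟩ = −ħ² ∫ φ*·φ'' dx / ∫|φ|² dx.
d²/dx² sin(jπx/L) = −(jπ/L)²·sin(jπx/L); on 0 ≤ x ≤ L, ∫sin²(jπx/L) dx = L/2 and ∫sin(jπx/L)·sin(lπx/L) dx = 0 for j ≠ l, so only diagonal terms survive in ∫|φ|² and ∫φ·φ″; ∫φ·φ′ dx = [φ²/2] between the walls = 0.
State is unnormalized: ∫|φ|² dx = 7.2132, and ∫φ*·(−ħ² φ'') dx = 100.72, so ⟨p²⟩ = 100.72 / 7.2132.
⟨p²⟩ = 13.963.

14.0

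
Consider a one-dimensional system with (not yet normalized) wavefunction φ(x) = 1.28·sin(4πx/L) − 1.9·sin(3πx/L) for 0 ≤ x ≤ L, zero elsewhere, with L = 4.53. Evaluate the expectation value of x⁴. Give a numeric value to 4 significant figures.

139.0

⟨x⁴⟩ = ∫ x⁴·|φ|² dx / ∫|φ|² dx (integrals over the domain).
On 0 ≤ x ≤ L (j ≠ l): ∫sin²(jπx/L) dx = L/2, ∫sin(jπx/L)·sin(lπx/L) dx = 0; diagonal moments ∫x·sin²(jπx/L) dx = L²/4, ∫x²·sin²(jπx/L) dx = L³·(1/6 − 1/(4j²π²)); cross terms ∫x·sin(jπx/L)·sin(lπx/L) dx = 0 for j + l even and −4jlL²/(π²(j² − l²)²) for j + l odd, ∫x²·sin(jπx/L)·sin(lπx/L) dx = (−1)^(j+l)·4jlL³/(π²(j² − l²)²); higher powers the same way via product-to-sum and parts.
State is unnormalized: ∫|φ|² dx = 11.888, and ∫φ*·x⁴·φ dx = 1652.6, so ⟨x⁴⟩ = 1652.6 / 11.888.
⟨x⁴⟩ = 139.02.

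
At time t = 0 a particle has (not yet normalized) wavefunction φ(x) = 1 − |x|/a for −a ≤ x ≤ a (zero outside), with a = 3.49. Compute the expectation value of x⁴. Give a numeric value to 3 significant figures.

⟨x⁴⟩ = ∫ x⁴·|φ|² dx / ∫|φ|² dx (integrals over the domain).
φ is even, so ∫ over [−a, a] = 2∫₀ᵃ with φ = 1 − x/a there: ∫₀ᵃ (1 − x/a)² dx = a/3, ∫₀ᵃ x²(1 − x/a)² dx = a³/30, ∫₀ᵃ x⁴(1 − x/a)² dx = a⁵/105.
State is unnormalized: ∫|φ|² dx = 2.3267, and ∫φ*·x⁴·φ dx = 9.8621, so ⟨x⁴⟩ = 9.8621 / 2.3267.
⟨x⁴⟩ = 4.2387.

4.24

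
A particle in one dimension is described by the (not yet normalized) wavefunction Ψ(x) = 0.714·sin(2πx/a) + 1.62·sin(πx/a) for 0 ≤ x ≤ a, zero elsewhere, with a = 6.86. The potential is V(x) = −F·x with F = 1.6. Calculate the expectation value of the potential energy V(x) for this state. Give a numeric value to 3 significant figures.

⟨V⟩ = ∫ V(x)·|Ψ|² dx / ∫|Ψ|² dx.
On 0 ≤ x ≤ a (j ≠ l): ∫sin²(jπx/a) dx = a/2, ∫sin(jπx/a)·sin(lπx/a) dx = 0; diagonal moments ∫x·sin²(jπx/a) dx = a²/4, ∫x²·sin²(jπx/a) dx = a³·(1/6 − 1/(4j²π²)); cross terms ∫x·sin(jπx/a)·sin(lπx/a) dx = 0 for j + l even and −4jla²/(π²(j² − l²)²) for j + l odd, ∫x²·sin(jπx/a)·sin(lπx/a) dx = (−1)^(j+l)·4jla³/(π²(j² − l²)²); higher powers the same way via product-to-sum and parts.
State is unnormalized: ∫|Ψ|² dx = 10.750, and ∫Ψ*·V(x)·Ψ dx = -43.310, so ⟨V⟩ = -43.310 / 10.750.
⟨V⟩ = -4.0287.

-4.03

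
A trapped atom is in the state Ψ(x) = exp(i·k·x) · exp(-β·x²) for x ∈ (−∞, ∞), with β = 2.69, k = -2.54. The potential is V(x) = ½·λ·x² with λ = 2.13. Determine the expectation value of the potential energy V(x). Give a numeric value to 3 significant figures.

0.0990

⟨V⟩ = ∫ V(x)·|Ψ|² dx / ∫|Ψ|² dx.
Gaussian moments: ∫x^(2j)·e^(−2βx²) dx = (2j−1)!!/(4β)^j · √(π/(2β)), odd powers integrate to 0; here √(π/(2β)) = 0.76416.
State is unnormalized: ∫|Ψ|² dx = 0.76416, and ∫Ψ*·V(x)·Ψ dx = 0.075635, so ⟨V⟩ = 0.075635 / 0.76416.
⟨V⟩ = 0.098978.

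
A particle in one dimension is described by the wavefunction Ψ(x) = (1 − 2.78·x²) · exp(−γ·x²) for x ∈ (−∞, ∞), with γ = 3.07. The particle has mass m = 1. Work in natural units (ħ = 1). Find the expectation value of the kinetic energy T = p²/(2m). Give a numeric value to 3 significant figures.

T = −(ħ²/2m) d²/dx², so ⟨T⟩ = −(ħ²/2m) ∫ Ψ*·Ψ'' dx / ∫|Ψ|² dx; with m = 1.
Expand each integrand as polynomial × e^(−2γx²) and use ∫x^(2j)·e^(−2γx²) dx = (2j−1)!!/(4γ)^j · √(π/(2γ)), odd powers → 0; here √(π/(2γ)) = 0.71530. Differentiate with the product rule, d/dx e^(−γx²) = −2γx·e^(−γx²).
State is unnormalized: ∫|Ψ|² dx = 0.50141, and ∫Ψ*·(−ħ²/2m · Ψ'') dx = 1.9890, so ⟨T⟩ = 1.9890 / 0.50141.
⟨T⟩ = 3.9668.

3.97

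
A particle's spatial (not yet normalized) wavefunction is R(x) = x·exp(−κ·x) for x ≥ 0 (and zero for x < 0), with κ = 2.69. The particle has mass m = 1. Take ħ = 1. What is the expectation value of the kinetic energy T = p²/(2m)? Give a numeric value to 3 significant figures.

T = −(ħ²/2m) d²/dx², so ⟨T⟩ = −(ħ²/2m) ∫ R*·R'' dx / ∫|R|² dx; with m = 1.
Differentiate x·exp(−κ·x) with the product rule; every integrand then reduces to terms xʲ·e^(−2κx) on [0, ∞), with ∫₀^∞ xʲ·e^(−2κx) dx = j!/(2κ)^(j+1).
State is unnormalized: ∫|R|² dx = 0.012843, and ∫R*·(−ħ²/2m · R'') dx = 0.046468, so ⟨T⟩ = 0.046468 / 0.012843.
⟨T⟩ = 3.6181.

3.62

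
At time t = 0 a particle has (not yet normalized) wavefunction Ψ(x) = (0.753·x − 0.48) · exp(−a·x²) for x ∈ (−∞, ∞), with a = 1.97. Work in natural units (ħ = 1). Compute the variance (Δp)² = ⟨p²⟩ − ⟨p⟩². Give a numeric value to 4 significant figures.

2.908

Compute ⟨p⟩ and ⟨p²⟩ separately; (Δp)² = ⟨p²⟩ − ⟨p⟩².
Expand each integrand as polynomial × e^(−2ax²) and use ∫x^(2j)·e^(−2ax²) dx = (2j−1)!!/(4a)^j · √(π/(2a)), odd powers → 0; here √(π/(2a)) = 0.89295. Differentiate with the product rule, d/dx e^(−ax²) = −2ax·e^(−ax²).
Normalization: ∫|Ψ|² dx = 0.26999.
⟨p⟩ = 0.0000 and ⟨p²⟩ = 2.9077.
(Δp)² = 2.9077 − (0.0000)² = 2.9077.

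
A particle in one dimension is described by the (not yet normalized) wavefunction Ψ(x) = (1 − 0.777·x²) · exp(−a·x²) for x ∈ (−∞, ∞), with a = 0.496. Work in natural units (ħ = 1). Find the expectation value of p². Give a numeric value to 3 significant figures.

p² Ψ = −ħ² d²Ψ/dx²; ⟨p²⟩ = −ħ² ∫ Ψ*·Ψ'' dx / ∫|Ψ|² dx.
Expand each integrand as polynomial × e^(−2ax²) and use ∫x^(2j)·e^(−2ax²) dx = (2j−1)!!/(4a)^j · √(π/(2a)), odd powers → 0; here √(π/(2a)) = 1.7796. Differentiate with the product rule, d/dx e^(−ax²) = −2ax·e^(−ax²).
State is unnormalized: ∫|Ψ|² dx = 1.2045, and ∫Ψ*·(−ħ² Ψ'') dx = 2.5217, so ⟨p²⟩ = 2.5217 / 1.2045.
⟨p²⟩ = 2.0935.

2.09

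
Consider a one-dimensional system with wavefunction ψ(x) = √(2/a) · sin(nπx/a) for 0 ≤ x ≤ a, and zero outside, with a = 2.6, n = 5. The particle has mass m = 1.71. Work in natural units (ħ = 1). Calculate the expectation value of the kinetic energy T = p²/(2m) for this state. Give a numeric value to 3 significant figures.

T = −(ħ²/2m) d²/dx², so ⟨T⟩ = −(ħ²/2m) ∫ ψ*·ψ'' dx; with m = 1.71.
d/dx sin(nπx/a) = (nπ/a)·cos(nπx/a) and d²/dx² sin(nπx/a) = −(nπ/a)²·sin(nπx/a); on 0 ≤ x ≤ a, ∫sin²(nπx/a) dx = a/2 and ∫sin(nπx/a)·cos(nπx/a) dx = 0.
⟨T⟩ = 10.673.

10.7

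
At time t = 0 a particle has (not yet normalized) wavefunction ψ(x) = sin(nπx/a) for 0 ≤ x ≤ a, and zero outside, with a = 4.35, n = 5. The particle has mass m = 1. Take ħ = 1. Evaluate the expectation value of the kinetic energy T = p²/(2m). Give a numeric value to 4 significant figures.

6.520

T = −(ħ²/2m) d²/dx², so ⟨T⟩ = −(ħ²/2m) ∫ ψ*·ψ'' dx / ∫|ψ|² dx; with m = 1.
d/dx sin(nπx/a) = (nπ/a)·cos(nπx/a) and d²/dx² sin(nπx/a) = −(nπ/a)²·sin(nπx/a); on 0 ≤ x ≤ a, ∫sin²(nπx/a) dx = a/2 and ∫sin(nπx/a)·cos(nπx/a) dx = 0.
State is unnormalized: ∫|ψ|² dx = 2.1750, and ∫ψ*·(−ħ²/2m · ψ'') dx = 14.180, so ⟨T⟩ = 14.180 / 2.1750.
⟨T⟩ = 6.5198.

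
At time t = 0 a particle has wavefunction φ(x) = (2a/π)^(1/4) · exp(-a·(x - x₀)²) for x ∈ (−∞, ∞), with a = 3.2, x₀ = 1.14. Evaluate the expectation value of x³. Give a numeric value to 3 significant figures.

⟨x³⟩ = ∫ x³·|φ|² dx (integrals over the domain).
Gaussian moments (u = x − x₀): ∫u^(2j)·e^(−2au²) du = (2j−1)!!/(4a)^j · √(π/(2a)), odd powers integrate to 0; here √(π/(2a)) = 0.70062.
⟨x³⟩ = 1.7487.

1.75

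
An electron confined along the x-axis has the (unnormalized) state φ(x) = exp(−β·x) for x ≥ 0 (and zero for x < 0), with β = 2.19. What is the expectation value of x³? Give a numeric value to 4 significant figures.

0.07141

⟨x³⟩ = ∫ x³·|φ|² dx / ∫|φ|² dx (integrals over the domain).
Every integrand reduces to terms xʲ·e^(−2βx) on [0, ∞); use ∫₀^∞ xʲ·e^(−2βx) dx = j!/(2β)^(j+1).
State is unnormalized: ∫|φ|² dx = 0.22831, and ∫φ*·x³·φ dx = 0.016303, so ⟨x³⟩ = 0.016303 / 0.22831.
⟨x³⟩ = 0.071405.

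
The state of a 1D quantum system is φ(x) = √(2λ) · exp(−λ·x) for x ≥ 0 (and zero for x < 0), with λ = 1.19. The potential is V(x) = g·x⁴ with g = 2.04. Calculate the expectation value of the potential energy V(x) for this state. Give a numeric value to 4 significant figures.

1.526

⟨V⟩ = ∫ V(x)·|φ|² dx.
Every integrand reduces to terms xʲ·e^(−2λx) on [0, ∞); use ∫₀^∞ xʲ·e^(−2λx) dx = j!/(2λ)^(j+1).
⟨V⟩ = 1.5259.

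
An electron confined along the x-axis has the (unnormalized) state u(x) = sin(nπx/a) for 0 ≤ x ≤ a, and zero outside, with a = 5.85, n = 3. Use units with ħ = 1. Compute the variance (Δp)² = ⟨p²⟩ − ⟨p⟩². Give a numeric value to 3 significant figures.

Compute ⟨p⟩ and ⟨p²⟩ separately; (Δp)² = ⟨p²⟩ − ⟨p⟩².
d/dx sin(nπx/a) = (nπ/a)·cos(nπx/a) and d²/dx² sin(nπx/a) = −(nπ/a)²·sin(nπx/a); on 0 ≤ x ≤ a, ∫sin²(nπx/a) dx = a/2 and ∫sin(nπx/a)·cos(nπx/a) dx = 0.
Normalization: ∫|u|² dx = 2.9250.
⟨p⟩ = 0.0000 and ⟨p²⟩ = 2.5956.
(Δp)² = 2.5956 − (0.0000)² = 2.5956.

2.60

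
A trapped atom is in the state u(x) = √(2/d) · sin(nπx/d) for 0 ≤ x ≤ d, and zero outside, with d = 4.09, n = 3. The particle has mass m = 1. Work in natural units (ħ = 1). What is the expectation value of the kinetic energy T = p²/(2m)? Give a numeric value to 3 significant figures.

2.66

T = −(ħ²/2m) d²/dx², so ⟨T⟩ = −(ħ²/2m) ∫ u*·u'' dx; with m = 1.
d/dx sin(nπx/d) = (nπ/d)·cos(nπx/d) and d²/dx² sin(nπx/d) = −(nπ/d)²·sin(nπx/d); on 0 ≤ x ≤ d, ∫sin²(nπx/d) dx = d/2 and ∫sin(nπx/d)·cos(nπx/d) dx = 0.
⟨T⟩ = 2.6550.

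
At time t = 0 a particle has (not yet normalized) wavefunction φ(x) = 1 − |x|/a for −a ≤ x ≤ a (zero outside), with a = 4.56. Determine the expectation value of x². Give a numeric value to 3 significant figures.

2.08

⟨x²⟩ = ∫ x²·|φ|² dx / ∫|φ|² dx (integrals over the domain).
φ is even, so ∫ over [−a, a] = 2∫₀ᵃ with φ = 1 − x/a there: ∫₀ᵃ (1 − x/a)² dx = a/3, ∫₀ᵃ x²(1 − x/a)² dx = a³/30, ∫₀ᵃ x⁴(1 − x/a)² dx = a⁵/105.
State is unnormalized: ∫|φ|² dx = 3.0400, and ∫φ*·x²·φ dx = 6.3213, so ⟨x²⟩ = 6.3213 / 3.0400.
⟨x²⟩ = 2.0794.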